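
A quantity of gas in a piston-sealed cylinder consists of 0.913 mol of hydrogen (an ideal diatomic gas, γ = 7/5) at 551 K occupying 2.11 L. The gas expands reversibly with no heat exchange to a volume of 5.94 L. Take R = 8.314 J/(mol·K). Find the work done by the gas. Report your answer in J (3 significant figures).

W ≈ 3540 J

Adiabatic: TV^(γ−1) = const with γ = 7/5.
T₂ = T₁ (V₁/V₂)^(γ−1) = 551 × (2.11/5.94)^0.4 = 551 × 0.661 = 364.2 K.
W_by = nCᵥ(T₁ − T₂) = (0.913)(20.79)(551 − 364.2) = 3545 J.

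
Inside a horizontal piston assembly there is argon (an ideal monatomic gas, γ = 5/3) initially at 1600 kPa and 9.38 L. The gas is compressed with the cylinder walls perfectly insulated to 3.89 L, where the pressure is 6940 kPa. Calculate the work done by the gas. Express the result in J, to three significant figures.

W ≈ -18000 J

Adiabatic: W = (P₁V₁ − P₂V₂)/(γ − 1) with γ = 5/3.
P₁V₁ = 15008 J, P₂V₂ = 26997 J.
W = (15008 − 26997) / 0.6667 = -17983 J.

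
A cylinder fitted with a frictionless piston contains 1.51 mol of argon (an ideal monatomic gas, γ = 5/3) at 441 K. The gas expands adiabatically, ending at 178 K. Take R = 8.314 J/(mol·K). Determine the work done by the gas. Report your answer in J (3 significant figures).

Adiabatic ⇒ Q = 0, so W_by = −ΔU = nCᵥ(T₁ − T₂).
Cᵥ = 3R/2 = 12.47 J/(mol·K).
W = (1.51)(12.47)(441 − 178) = 4953 J.

W ≈ 4950 J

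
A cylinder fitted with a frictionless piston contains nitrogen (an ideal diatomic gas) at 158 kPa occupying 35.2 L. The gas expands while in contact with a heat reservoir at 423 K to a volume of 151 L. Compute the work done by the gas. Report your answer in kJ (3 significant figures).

Isothermal: W = nRT ln(V₂/V₁) = P₁V₁ ln(V₂/V₁).
P₁V₁ = (158 kPa)(35.2 L) = 5562 J.
W = 5562 × ln(151/35.2) = 5562 × 1.456
W_by_gas = 8099 J.

W ≈ 8.10 kJ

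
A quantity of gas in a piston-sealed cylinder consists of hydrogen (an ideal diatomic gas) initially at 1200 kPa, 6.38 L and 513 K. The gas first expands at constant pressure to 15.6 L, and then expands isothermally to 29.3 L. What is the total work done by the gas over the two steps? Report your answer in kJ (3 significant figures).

W_total ≈ 22.9 kJ

Step 1 (isobaric): W = PΔV = (1200 kPa)(15.6 − 6.38 L) = 11064 J.
After step 1: P = 1200 kPa, V = 15.6 L, T = 1254 K.
Step 2 (isothermal): W = P₁V₁ ln(V₂/V₁) = (18720) ln(29.3/15.6) = 11800 J.
W_total = 11064 + 11800 = 22864 J.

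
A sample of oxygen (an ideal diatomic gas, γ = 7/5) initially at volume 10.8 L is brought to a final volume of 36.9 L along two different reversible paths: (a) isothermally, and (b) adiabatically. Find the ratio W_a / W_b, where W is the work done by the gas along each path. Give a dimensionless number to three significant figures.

Path (a) isothermal: W = P₁V₁ ln(V₂/V₁) → W_a/(P₁V₁) = 1.229.
Path (b) adiabatic: W = P₁V₁(1 − (V₁/V₂)^(γ−1))/(γ−1) → W_b/(P₁V₁) = 0.9707.
W_a / W_b = 1.229 / 0.9707 = 1.266.

W_a / W_b ≈ 1.27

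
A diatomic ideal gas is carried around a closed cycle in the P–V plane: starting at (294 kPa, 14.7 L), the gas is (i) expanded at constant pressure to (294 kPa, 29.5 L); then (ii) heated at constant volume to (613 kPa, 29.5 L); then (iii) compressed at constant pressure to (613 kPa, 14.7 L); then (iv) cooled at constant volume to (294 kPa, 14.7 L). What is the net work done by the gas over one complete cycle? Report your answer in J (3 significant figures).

W_net ≈ -4720 J

Constant-volume legs do no work.
W(i) = (294)(29.5 − 14.7) = 4351 J; W(iii) = (613)(14.7 − 29.5) = -9072 J.
W_net = 4351 − 9072 = -4721 J (the counter-clockwise enclosed area).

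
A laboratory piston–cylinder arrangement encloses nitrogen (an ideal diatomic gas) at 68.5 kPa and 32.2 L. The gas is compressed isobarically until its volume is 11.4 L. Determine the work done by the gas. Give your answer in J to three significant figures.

W ≈ -1420 J

Isobaric: W = P ΔV.
W = (68.5 kPa)(11.4 − 32.2 L) = (68.5)(-20.8) = -1425 J.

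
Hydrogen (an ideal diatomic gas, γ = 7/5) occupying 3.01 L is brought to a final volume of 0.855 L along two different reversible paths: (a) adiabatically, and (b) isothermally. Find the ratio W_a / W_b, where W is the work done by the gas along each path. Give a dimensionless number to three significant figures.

Path (a) adiabatic: W = P₁V₁(1 − (V₁/V₂)^(γ−1))/(γ−1) → W_a/(P₁V₁) = -1.636.
Path (b) isothermal: W = P₁V₁ ln(V₂/V₁) → W_b/(P₁V₁) = -1.259.
W_a / W_b = -1.636 / -1.259 = 1.3.

W_a / W_b ≈ 1.30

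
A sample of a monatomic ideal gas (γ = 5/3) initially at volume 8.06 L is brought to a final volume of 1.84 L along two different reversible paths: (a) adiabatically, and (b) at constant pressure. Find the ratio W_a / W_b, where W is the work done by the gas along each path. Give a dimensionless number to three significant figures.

W_a / W_b ≈ 3.26

Path (a) adiabatic: W = P₁V₁(1 − (V₁/V₂)^(γ−1))/(γ−1) → W_a/(P₁V₁) = -2.516.
Path (b) isobaric: W = P₁(V₂ − V₁) → W_b/(P₁V₁) = -0.7717.
W_a / W_b = -2.516 / -0.7717 = 3.26.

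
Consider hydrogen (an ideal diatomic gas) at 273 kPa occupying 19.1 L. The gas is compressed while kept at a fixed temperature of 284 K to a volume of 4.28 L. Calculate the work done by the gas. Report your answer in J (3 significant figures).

W ≈ -7800 J

Isothermal: W = nRT ln(V₂/V₁) = P₁V₁ ln(V₂/V₁).
P₁V₁ = (273 kPa)(19.1 L) = 5214 J.
W = 5214 × ln(4.28/19.1) = 5214 × -1.496
W_by_gas = -7799 J.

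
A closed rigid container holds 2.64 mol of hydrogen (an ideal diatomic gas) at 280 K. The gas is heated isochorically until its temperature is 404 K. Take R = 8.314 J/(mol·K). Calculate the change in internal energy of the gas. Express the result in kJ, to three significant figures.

ΔU ≈ 6.80 kJ

Constant volume ⇒ W = 0, so Q = ΔU = nCᵥΔT with Cᵥ = 5R/2 = 20.79 J/(mol·K).
ΔU = (2.64)(20.79)(404 − 280) = 6804 J.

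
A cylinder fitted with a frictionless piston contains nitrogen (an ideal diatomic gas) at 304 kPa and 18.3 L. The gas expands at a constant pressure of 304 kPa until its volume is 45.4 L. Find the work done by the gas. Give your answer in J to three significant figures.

W ≈ 8240 J

Isobaric: W = P ΔV.
W = (304 kPa)(45.4 − 18.3 L) = (304)(27.1) = 8238 J.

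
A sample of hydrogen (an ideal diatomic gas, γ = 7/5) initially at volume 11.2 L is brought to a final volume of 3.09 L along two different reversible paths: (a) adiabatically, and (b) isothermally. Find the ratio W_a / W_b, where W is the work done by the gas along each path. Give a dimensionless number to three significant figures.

W_a / W_b ≈ 1.31

Path (a) adiabatic: W = P₁V₁(1 − (V₁/V₂)^(γ−1))/(γ−1) → W_a/(P₁V₁) = -1.685.
Path (b) isothermal: W = P₁V₁ ln(V₂/V₁) → W_b/(P₁V₁) = -1.288.
W_a / W_b = -1.685 / -1.288 = 1.308.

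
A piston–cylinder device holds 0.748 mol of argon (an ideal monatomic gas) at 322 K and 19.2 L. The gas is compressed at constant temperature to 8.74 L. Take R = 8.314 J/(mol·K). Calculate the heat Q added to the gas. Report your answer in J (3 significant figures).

Isothermal ⇒ ΔU = 0, so Q = W = nRT ln(V₂/V₁).
Q = (0.748)(8.314)(322) ln(8.74/19.2) = 2002 × -0.787 = -1576 J.

Q ≈ -1580 J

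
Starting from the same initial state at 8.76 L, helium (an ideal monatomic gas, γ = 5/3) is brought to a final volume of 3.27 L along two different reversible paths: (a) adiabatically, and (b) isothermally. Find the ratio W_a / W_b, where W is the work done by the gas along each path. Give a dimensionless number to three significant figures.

Path (a) adiabatic: W = P₁V₁(1 − (V₁/V₂)^(γ−1))/(γ−1) → W_a/(P₁V₁) = -1.393.
Path (b) isothermal: W = P₁V₁ ln(V₂/V₁) → W_b/(P₁V₁) = -0.9854.
W_a / W_b = -1.393 / -0.9854 = 1.414.

W_a / W_b ≈ 1.41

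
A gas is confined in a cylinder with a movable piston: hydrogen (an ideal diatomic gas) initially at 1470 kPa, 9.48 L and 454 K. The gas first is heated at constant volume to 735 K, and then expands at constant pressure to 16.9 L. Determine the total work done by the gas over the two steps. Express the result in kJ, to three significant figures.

Step 1 (isochoric): W = 0 (constant volume).
After step 1: P = 2380 kPa (V unchanged).
Step 2 (isobaric): W = PΔV = (2380 kPa)(16.9 − 9.48 L) = 17658 J.
W_total = 0 + 17658 = 17658 J.

W_total ≈ 17.7 kJ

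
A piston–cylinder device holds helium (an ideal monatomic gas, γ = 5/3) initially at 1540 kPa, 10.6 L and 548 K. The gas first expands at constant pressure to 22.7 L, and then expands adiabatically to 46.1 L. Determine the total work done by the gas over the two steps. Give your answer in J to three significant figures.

Step 1 (isobaric): W = PΔV = (1540 kPa)(22.7 − 10.6 L) = 18634 J.
After step 1: P = 1540 kPa, V = 22.7 L, T = 1174 K.
Step 2 (adiabatic): W = (P₁V₁ − P₂V₂)/(γ−1) = (34958 − 21799)/0.667 = 19739 J.
W_total = 18634 + 19739 = 38373 J.

W_total ≈ 38400 J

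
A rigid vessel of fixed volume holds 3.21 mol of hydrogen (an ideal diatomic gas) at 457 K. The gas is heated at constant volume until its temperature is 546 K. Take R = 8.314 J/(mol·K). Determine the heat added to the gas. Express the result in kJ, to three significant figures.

Constant volume ⇒ W = 0, so Q = ΔU = nCᵥΔT with Cᵥ = 5R/2 = 20.79 J/(mol·K).
ΔU = (3.21)(20.79)(546 − 457) = 5938 J.

Q ≈ 5.94 kJ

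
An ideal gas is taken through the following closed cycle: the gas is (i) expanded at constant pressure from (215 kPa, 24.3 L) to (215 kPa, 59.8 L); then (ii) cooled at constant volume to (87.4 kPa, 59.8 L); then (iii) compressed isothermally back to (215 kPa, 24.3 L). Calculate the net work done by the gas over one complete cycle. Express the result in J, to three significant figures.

Leg (i): W = PΔV = (215)(59.8 − 24.3) = 7632 J.
Leg (ii): W = 0.
Leg (iii): W = PᵢVᵢ ln(V_f/Vᵢ) = (5227) ln(24.3/59.8) = -4707 J.
W_net = 7632 − 4707 = 2926 J.

W_net ≈ 2930 J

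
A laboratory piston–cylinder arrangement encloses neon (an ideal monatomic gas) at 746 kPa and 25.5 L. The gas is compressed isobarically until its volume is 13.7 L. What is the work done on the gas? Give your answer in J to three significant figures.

W ≈ 8800 J

Isobaric: W = P ΔV.
W = (746 kPa)(13.7 − 25.5 L) = (746)(-11.8) = -8803 J.
Work on gas = −W_by = 8803 J.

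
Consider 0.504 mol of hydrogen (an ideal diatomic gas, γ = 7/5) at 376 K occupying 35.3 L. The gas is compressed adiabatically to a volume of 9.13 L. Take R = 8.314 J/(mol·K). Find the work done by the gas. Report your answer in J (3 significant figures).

Adiabatic: TV^(γ−1) = const with γ = 7/5.
T₂ = T₁ (V₁/V₂)^(γ−1) = 376 × (35.3/9.13)^0.4 = 376 × 1.718 = 645.8 K.
W_by = nCᵥ(T₁ − T₂) = (0.504)(20.79)(376 − 645.8) = -2827 J.

W ≈ -2830 J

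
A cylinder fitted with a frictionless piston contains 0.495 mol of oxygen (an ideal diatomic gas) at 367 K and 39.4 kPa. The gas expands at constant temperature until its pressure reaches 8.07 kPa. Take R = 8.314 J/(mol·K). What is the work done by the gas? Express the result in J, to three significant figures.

W ≈ 2390 J

Isothermal process: W = nRT ln(V₂/V₁) = nRT ln(P₁/P₂).
W = (0.495)(8.314)(367) × ln(39.4/8.07)
  = 1510 × ln(4.882) = 1510 × 1.586
W_by_gas = 2395 J.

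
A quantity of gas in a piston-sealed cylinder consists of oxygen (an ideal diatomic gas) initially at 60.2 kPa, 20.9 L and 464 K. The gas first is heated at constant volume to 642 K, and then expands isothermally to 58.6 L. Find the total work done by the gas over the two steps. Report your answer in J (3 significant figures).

Step 1 (isochoric): W = 0 (constant volume).
After step 1: P = 83.29 kPa (V unchanged).
Step 2 (isothermal): W = P₁V₁ ln(V₂/V₁) = (1741) ln(58.6/20.9) = 1795 J.
W_total = 0 + 1795 = 1795 J.

W_total ≈ 1790 J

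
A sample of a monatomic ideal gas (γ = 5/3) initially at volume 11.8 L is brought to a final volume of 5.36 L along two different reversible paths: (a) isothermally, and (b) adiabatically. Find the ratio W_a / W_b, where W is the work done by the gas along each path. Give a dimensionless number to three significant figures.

Path (a) isothermal: W = P₁V₁ ln(V₂/V₁) → W_a/(P₁V₁) = -0.7891.
Path (b) adiabatic: W = P₁V₁(1 − (V₁/V₂)^(γ−1))/(γ−1) → W_b/(P₁V₁) = -1.038.
W_a / W_b = -0.7891 / -1.038 = 0.7599.

W_a / W_b ≈ 0.760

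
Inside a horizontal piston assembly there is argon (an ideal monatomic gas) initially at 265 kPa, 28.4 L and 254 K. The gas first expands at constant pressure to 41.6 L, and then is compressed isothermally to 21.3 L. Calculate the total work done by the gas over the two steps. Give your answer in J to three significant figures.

W_total ≈ -3880 J

Step 1 (isobaric): W = PΔV = (265 kPa)(41.6 − 28.4 L) = 3498 J.
After step 1: P = 265 kPa, V = 41.6 L, T = 372.1 K.
Step 2 (isothermal): W = P₁V₁ ln(V₂/V₁) = (11024) ln(21.3/41.6) = -7379 J.
W_total = 3498 − 7379 = -3881 J.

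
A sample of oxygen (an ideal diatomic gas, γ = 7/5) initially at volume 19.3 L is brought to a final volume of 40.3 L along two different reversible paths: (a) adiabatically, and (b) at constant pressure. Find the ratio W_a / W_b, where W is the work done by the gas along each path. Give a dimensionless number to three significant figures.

W_a / W_b ≈ 0.586

Path (a) adiabatic: W = P₁V₁(1 − (V₁/V₂)^(γ−1))/(γ−1) → W_a/(P₁V₁) = 0.6377.
Path (b) isobaric: W = P₁(V₂ − V₁) → W_b/(P₁V₁) = 1.088.
W_a / W_b = 0.6377 / 1.088 = 0.5861.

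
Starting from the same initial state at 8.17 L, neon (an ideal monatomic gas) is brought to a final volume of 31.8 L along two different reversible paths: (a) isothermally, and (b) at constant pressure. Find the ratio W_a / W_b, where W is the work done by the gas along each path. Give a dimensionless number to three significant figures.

W_a / W_b ≈ 0.470

Path (a) isothermal: W = P₁V₁ ln(V₂/V₁) → W_a/(P₁V₁) = 1.359.
Path (b) isobaric: W = P₁(V₂ − V₁) → W_b/(P₁V₁) = 2.892.
W_a / W_b = 1.359 / 2.892 = 0.4699.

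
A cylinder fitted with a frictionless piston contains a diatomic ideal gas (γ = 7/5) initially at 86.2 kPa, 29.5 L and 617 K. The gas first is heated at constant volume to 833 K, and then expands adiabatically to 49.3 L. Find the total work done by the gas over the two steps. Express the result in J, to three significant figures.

Step 1 (isochoric): W = 0 (constant volume).
After step 1: P = 116.4 kPa (V unchanged).
Step 2 (adiabatic): W = (P₁V₁ − P₂V₂)/(γ−1) = (3433 − 2796)/0.4 = 1594 J.
W_total = 0 + 1594 = 1594 J.

W_total ≈ 1590 J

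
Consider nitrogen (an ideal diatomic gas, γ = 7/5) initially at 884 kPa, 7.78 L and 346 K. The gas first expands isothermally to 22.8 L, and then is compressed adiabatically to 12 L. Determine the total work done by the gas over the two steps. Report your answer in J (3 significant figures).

W_total ≈ 2360 J

Step 1 (isothermal): W = P₁V₁ ln(V₂/V₁) = (6878) ln(22.8/7.78) = 7395 J.
After step 1: P = 301.6 kPa, V = 22.8 L, T = 346 K.
Step 2 (adiabatic): W = (P₁V₁ − P₂V₂)/(γ−1) = (6878 − 8891)/0.4 = -5033 J.
W_total = 7395 − 5033 = 2362 J.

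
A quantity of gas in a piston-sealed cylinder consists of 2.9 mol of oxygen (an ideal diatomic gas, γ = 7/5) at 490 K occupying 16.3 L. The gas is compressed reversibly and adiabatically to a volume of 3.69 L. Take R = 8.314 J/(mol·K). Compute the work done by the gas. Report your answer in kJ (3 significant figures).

Adiabatic: TV^(γ−1) = const with γ = 7/5.
T₂ = T₁ (V₁/V₂)^(γ−1) = 490 × (16.3/3.69)^0.4 = 490 × 1.812 = 887.7 K.
W_by = nCᵥ(T₁ − T₂) = (2.9)(20.79)(490 − 887.7) = -23971 J.

W ≈ -24.0 kJ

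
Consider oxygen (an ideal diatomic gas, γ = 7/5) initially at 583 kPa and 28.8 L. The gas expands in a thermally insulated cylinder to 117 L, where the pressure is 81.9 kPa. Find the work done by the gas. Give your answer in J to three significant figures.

Adiabatic: W = (P₁V₁ − P₂V₂)/(γ − 1) with γ = 7/5.
P₁V₁ = 16790 J, P₂V₂ = 9582 J.
W = (16790 − 9582) / 0.4 = 18020 J.

W ≈ 18000 J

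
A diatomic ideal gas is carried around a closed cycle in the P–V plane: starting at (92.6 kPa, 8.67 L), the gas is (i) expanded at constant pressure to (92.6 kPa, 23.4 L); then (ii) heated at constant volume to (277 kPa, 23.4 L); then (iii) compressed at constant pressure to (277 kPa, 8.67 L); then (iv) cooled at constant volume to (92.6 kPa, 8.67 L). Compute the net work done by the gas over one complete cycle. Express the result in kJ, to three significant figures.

W_net ≈ -2.72 kJ

Constant-volume legs do no work.
W(i) = (92.6)(23.4 − 8.67) = 1364 J; W(iii) = (277)(8.67 − 23.4) = -4080 J.
W_net = 1364 − 4080 = -2716 J (the counter-clockwise enclosed area).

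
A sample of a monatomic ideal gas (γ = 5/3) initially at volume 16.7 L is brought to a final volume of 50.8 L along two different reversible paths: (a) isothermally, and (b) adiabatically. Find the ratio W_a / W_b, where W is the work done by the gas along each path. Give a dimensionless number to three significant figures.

Path (a) isothermal: W = P₁V₁ ln(V₂/V₁) → W_a/(P₁V₁) = 1.112.
Path (b) adiabatic: W = P₁V₁(1 − (V₁/V₂)^(γ−1))/(γ−1) → W_b/(P₁V₁) = 0.7855.
W_a / W_b = 1.112 / 0.7855 = 1.416.

W_a / W_b ≈ 1.42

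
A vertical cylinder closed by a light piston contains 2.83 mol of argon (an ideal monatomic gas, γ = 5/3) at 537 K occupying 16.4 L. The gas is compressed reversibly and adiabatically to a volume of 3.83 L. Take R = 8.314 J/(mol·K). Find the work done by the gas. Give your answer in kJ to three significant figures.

Adiabatic: TV^(γ−1) = const with γ = 5/3.
T₂ = T₁ (V₁/V₂)^(γ−1) = 537 × (16.4/3.83)^0.667 = 537 × 2.637 = 1416 K.
W_by = nCᵥ(T₁ − T₂) = (2.83)(12.47)(537 − 1416) = -31023 J.

W ≈ -31.0 kJ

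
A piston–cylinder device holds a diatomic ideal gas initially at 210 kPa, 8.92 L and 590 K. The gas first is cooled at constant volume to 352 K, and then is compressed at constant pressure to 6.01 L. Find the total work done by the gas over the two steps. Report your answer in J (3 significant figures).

W_total ≈ -365 J

Step 1 (isochoric): W = 0 (constant volume).
After step 1: P = 125.3 kPa (V unchanged).
Step 2 (isobaric): W = PΔV = (125.3 kPa)(6.01 − 8.92 L) = -364.6 J.
W_total = 0 − 364.6 = -364.6 J.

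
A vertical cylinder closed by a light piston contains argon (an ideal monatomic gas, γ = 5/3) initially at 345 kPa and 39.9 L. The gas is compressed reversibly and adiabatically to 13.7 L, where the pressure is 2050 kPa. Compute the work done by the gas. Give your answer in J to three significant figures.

Adiabatic: W = (P₁V₁ − P₂V₂)/(γ − 1) with γ = 5/3.
P₁V₁ = 13766 J, P₂V₂ = 28085 J.
W = (13766 − 28085) / 0.6667 = -21479 J.

W ≈ -21500 J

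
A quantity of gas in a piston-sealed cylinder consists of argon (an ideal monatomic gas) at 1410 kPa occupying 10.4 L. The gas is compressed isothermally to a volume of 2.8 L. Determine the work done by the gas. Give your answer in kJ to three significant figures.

W ≈ -19.2 kJ

Isothermal: W = nRT ln(V₂/V₁) = P₁V₁ ln(V₂/V₁).
P₁V₁ = (1410 kPa)(10.4 L) = 14664 J.
W = 14664 × ln(2.8/10.4) = 14664 × -1.312
W_by_gas = -19242 J.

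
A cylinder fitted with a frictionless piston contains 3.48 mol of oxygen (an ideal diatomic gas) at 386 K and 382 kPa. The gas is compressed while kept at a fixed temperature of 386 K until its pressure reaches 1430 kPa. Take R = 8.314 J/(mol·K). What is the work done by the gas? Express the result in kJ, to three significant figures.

Isothermal process: W = nRT ln(V₂/V₁) = nRT ln(P₁/P₂).
W = (3.48)(8.314)(386) × ln(382/1430)
  = 11168 × ln(0.2671) = 11168 × -1.32
W_by_gas = -14742 J.

W ≈ -14.7 kJ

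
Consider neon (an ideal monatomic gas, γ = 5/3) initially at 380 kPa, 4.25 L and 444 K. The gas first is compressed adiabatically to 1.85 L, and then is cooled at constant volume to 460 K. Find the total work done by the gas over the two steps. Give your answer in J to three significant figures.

W_total ≈ -1800 J

Step 1 (adiabatic): W = (P₁V₁ − P₂V₂)/(γ−1) = (1615 − 2812)/0.667 = -1795 J.
Step 2 (isochoric): W = 0 (constant volume).
W_total = -1795 + 0 = -1795 J.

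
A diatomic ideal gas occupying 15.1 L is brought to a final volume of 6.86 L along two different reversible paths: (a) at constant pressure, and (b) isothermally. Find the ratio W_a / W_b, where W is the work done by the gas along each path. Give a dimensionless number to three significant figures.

Path (a) isobaric: W = P₁(V₂ − V₁) → W_a/(P₁V₁) = -0.5457.
Path (b) isothermal: W = P₁V₁ ln(V₂/V₁) → W_b/(P₁V₁) = -0.789.
W_a / W_b = -0.5457 / -0.789 = 0.6916.

W_a / W_b ≈ 0.692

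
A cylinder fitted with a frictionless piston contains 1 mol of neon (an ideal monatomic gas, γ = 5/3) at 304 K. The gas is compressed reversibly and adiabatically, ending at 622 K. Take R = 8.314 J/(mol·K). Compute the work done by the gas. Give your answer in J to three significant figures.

Adiabatic ⇒ Q = 0, so W_by = −ΔU = nCᵥ(T₁ − T₂).
Cᵥ = 3R/2 = 12.47 J/(mol·K).
W = (1)(12.47)(304 − 622) = -3966 J.

W ≈ -3970 J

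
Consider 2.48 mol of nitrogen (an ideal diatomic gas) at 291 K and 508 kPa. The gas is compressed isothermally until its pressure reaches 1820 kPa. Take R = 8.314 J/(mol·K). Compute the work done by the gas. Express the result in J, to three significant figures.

W ≈ -7660 J

Isothermal process: W = nRT ln(V₂/V₁) = nRT ln(P₁/P₂).
W = (2.48)(8.314)(291) × ln(508/1820)
  = 6000 × ln(0.2791) = 6000 × -1.276
W_by_gas = -7657 J.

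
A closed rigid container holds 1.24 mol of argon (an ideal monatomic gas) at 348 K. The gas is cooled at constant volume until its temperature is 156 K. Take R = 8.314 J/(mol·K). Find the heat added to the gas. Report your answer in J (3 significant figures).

Constant volume ⇒ W = 0, so Q = ΔU = nCᵥΔT with Cᵥ = 3R/2 = 12.47 J/(mol·K).
ΔU = (1.24)(12.47)(156 − 348) = -2969 J.

Q ≈ -2970 J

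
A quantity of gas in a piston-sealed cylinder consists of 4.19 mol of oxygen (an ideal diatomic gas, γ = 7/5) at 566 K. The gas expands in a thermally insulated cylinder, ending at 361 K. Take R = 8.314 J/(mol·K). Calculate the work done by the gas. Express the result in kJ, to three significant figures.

W ≈ 17.9 kJ

Adiabatic ⇒ Q = 0, so W_by = −ΔU = nCᵥ(T₁ − T₂).
Cᵥ = 5R/2 = 20.79 J/(mol·K).
W = (4.19)(20.79)(566 − 361) = 17853 J.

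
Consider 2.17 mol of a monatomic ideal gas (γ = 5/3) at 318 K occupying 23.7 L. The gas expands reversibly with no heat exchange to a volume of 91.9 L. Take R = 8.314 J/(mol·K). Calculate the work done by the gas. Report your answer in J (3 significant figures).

W ≈ 5120 J

Adiabatic: TV^(γ−1) = const with γ = 5/3.
T₂ = T₁ (V₁/V₂)^(γ−1) = 318 × (23.7/91.9)^0.667 = 318 × 0.4052 = 128.8 K.
W_by = nCᵥ(T₁ − T₂) = (2.17)(12.47)(318 − 128.8) = 5119 J.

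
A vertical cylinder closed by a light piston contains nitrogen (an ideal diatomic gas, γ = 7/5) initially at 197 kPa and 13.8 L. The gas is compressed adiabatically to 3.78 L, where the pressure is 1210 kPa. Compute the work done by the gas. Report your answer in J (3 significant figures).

Adiabatic: W = (P₁V₁ − P₂V₂)/(γ − 1) with γ = 7/5.
P₁V₁ = 2719 J, P₂V₂ = 4574 J.
W = (2719 − 4574) / 0.4 = -4638 J.

W ≈ -4640 J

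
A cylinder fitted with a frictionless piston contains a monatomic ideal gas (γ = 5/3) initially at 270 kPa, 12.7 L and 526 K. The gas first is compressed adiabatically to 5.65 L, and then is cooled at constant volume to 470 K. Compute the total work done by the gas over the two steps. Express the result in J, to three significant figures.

Step 1 (adiabatic): W = (P₁V₁ − P₂V₂)/(γ−1) = (3429 − 5884)/0.667 = -3682 J.
Step 2 (isochoric): W = 0 (constant volume).
W_total = -3682 + 0 = -3682 J.

W_total ≈ -3680 J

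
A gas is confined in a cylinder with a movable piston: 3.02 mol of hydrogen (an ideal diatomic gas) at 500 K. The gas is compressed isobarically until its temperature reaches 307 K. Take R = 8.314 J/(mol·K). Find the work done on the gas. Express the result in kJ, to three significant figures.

Isobaric: W = P ΔV = nR ΔT.
W = (3.02)(8.314)(307 − 500) = -4846 J.
Work on gas = −W_by = 4846 J.

W ≈ 4.85 kJ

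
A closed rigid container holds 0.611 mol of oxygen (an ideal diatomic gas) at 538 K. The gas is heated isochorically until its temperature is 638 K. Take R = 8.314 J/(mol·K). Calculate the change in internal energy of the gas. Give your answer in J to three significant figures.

ΔU ≈ 1270 J

Constant volume ⇒ W = 0, so Q = ΔU = nCᵥΔT with Cᵥ = 5R/2 = 20.79 J/(mol·K).
ΔU = (0.611)(20.79)(638 − 538) = 1270 J.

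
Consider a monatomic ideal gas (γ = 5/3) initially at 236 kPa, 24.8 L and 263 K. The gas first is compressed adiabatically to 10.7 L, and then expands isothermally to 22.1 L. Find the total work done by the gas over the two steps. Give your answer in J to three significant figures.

Step 1 (adiabatic): W = (P₁V₁ − P₂V₂)/(γ−1) = (5853 − 10250)/0.667 = -6596 J.
After step 1: P = 958 kPa, V = 10.7 L, T = 460.6 K.
Step 2 (isothermal): W = P₁V₁ ln(V₂/V₁) = (10250) ln(22.1/10.7) = 7435 J.
W_total = -6596 + 7435 = 838.5 J.

W_total ≈ 839 J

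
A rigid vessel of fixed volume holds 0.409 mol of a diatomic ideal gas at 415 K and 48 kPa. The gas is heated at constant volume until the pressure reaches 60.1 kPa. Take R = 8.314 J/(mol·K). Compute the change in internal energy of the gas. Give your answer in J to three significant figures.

Constant volume ⇒ W = 0, so Q = ΔU = nCᵥΔT with Cᵥ = 5R/2 = 20.79 J/(mol·K).
At constant V, T₂/T₁ = P₂/P₁ ⇒ ΔT = T₁(P₂/P₁ − 1) = 415·(60.1/48 − 1) = 104.6 K.
ΔU = (0.409)(20.79)(104.6) = 889.3 J.

ΔU ≈ 889 J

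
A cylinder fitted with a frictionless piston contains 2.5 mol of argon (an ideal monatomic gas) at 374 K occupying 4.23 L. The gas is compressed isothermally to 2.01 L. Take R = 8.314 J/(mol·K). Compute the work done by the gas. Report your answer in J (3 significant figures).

Isothermal: W = nRT ln(V₂/V₁).
W = (2.5)(8.314)(374) × ln(2.01/4.23)
  = 7774 × -0.7441
W_by_gas = -5784 J.

W ≈ -5780 J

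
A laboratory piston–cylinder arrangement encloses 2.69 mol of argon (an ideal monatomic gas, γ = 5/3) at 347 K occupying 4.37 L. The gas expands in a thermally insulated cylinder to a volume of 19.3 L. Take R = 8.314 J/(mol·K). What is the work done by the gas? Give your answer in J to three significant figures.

W ≈ 7320 J

Adiabatic: TV^(γ−1) = const with γ = 5/3.
T₂ = T₁ (V₁/V₂)^(γ−1) = 347 × (4.37/19.3)^0.667 = 347 × 0.3715 = 128.9 K.
W_by = nCᵥ(T₁ − T₂) = (2.69)(12.47)(347 − 128.9) = 7316 J.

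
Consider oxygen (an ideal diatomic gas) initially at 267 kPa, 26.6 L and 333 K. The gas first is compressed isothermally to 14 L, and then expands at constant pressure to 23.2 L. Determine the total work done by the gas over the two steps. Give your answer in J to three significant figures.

W_total ≈ 109 J

Step 1 (isothermal): W = P₁V₁ ln(V₂/V₁) = (7102) ln(14/26.6) = -4559 J.
After step 1: P = 507.3 kPa, V = 14 L, T = 333 K.
Step 2 (isobaric): W = PΔV = (507.3 kPa)(23.2 − 14 L) = 4667 J.
W_total = -4559 + 4667 = 108.6 J.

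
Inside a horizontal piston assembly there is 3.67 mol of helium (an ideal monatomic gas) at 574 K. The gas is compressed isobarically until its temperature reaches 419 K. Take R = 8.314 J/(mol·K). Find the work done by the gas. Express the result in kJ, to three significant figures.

Isobaric: W = P ΔV = nR ΔT.
W = (3.67)(8.314)(419 − 574) = -4729 J.

W ≈ -4.73 kJ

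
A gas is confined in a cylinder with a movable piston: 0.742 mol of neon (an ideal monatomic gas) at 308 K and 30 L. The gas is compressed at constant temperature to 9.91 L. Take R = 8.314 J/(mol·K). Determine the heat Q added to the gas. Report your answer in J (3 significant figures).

Q ≈ -2100 J

Isothermal ⇒ ΔU = 0, so Q = W = nRT ln(V₂/V₁).
Q = (0.742)(8.314)(308) ln(9.91/30) = 1900 × -1.108 = -2105 J.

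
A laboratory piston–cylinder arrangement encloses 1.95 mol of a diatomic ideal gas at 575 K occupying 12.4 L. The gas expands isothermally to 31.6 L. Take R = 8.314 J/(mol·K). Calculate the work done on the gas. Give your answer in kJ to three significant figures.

W ≈ -8.72 kJ

Isothermal: W = nRT ln(V₂/V₁).
W = (1.95)(8.314)(575) × ln(31.6/12.4)
  = 9322 × 0.9355
W_by_gas = 8720 J; work on gas = −W_by = -8720 J.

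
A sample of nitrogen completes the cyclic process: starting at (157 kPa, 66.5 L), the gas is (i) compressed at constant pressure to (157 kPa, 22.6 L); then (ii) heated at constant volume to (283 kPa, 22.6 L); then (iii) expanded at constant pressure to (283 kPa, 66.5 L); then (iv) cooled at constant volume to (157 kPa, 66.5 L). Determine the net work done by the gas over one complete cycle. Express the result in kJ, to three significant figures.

W_net ≈ 5.53 kJ

Constant-volume legs do no work.
W(i) = (157)(22.6 − 66.5) = -6892 J; W(iii) = (283)(66.5 − 22.6) = 12424 J.
W_net = -6892 + 12424 = 5531 J (the clockwise enclosed area).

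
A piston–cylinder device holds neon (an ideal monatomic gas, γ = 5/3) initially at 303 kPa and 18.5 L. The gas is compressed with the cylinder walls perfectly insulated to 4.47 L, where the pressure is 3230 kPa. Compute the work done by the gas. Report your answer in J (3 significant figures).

Adiabatic: W = (P₁V₁ − P₂V₂)/(γ − 1) with γ = 5/3.
P₁V₁ = 5606 J, P₂V₂ = 14438 J.
W = (5606 − 14438) / 0.6667 = -13249 J.

W ≈ -13200 J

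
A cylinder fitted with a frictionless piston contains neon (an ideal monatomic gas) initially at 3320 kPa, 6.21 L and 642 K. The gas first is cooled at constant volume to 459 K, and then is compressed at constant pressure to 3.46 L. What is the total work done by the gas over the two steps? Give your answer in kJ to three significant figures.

W_total ≈ -6.53 kJ

Step 1 (isochoric): W = 0 (constant volume).
After step 1: P = 2374 kPa (V unchanged).
Step 2 (isobaric): W = PΔV = (2374 kPa)(3.46 − 6.21 L) = -6528 J.
W_total = 0 − 6528 = -6528 J.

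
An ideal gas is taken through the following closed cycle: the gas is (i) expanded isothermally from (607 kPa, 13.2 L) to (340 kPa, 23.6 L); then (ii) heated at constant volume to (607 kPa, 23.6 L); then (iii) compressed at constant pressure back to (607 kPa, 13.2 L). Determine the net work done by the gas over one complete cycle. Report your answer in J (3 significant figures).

Leg (i): W = PᵢVᵢ ln(V_f/Vᵢ) = (8012) ln(23.6/13.2) = 4655 J.
Leg (ii): W = 0.
Leg (iii): W = PΔV = (607)(13.2 − 23.6) = -6313 J.
W_net = 4655 − 6313 = -1657 J.

W_net ≈ -1660 J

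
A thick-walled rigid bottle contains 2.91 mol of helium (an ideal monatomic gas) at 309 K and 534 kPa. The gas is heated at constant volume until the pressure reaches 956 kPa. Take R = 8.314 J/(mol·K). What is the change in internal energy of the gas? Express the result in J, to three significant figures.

Constant volume ⇒ W = 0, so Q = ΔU = nCᵥΔT with Cᵥ = 3R/2 = 12.47 J/(mol·K).
At constant V, T₂/T₁ = P₂/P₁ ⇒ ΔT = T₁(P₂/P₁ − 1) = 309·(956/534 − 1) = 244.2 K.
ΔU = (2.91)(12.47)(244.2) = 8862 J.

ΔU ≈ 8860 J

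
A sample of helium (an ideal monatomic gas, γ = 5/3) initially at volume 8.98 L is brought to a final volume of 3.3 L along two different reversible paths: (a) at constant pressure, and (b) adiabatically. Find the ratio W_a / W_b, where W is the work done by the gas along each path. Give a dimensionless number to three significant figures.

Path (a) isobaric: W = P₁(V₂ − V₁) → W_a/(P₁V₁) = -0.6325.
Path (b) adiabatic: W = P₁V₁(1 − (V₁/V₂)^(γ−1))/(γ−1) → W_b/(P₁V₁) = -1.424.
W_a / W_b = -0.6325 / -1.424 = 0.4443.

W_a / W_b ≈ 0.444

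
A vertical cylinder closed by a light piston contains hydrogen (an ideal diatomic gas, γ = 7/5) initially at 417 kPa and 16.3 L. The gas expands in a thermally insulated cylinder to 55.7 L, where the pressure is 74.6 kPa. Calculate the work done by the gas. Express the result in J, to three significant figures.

Adiabatic: W = (P₁V₁ − P₂V₂)/(γ − 1) with γ = 7/5.
P₁V₁ = 6797 J, P₂V₂ = 4155 J.
W = (6797 − 4155) / 0.4 = 6605 J.

W ≈ 6600 J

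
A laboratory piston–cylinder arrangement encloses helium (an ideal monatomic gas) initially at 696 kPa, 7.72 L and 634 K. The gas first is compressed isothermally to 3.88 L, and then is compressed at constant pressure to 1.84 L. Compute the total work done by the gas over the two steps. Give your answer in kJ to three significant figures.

W_total ≈ -6.52 kJ

Step 1 (isothermal): W = P₁V₁ ln(V₂/V₁) = (5373) ln(3.88/7.72) = -3697 J.
After step 1: P = 1385 kPa, V = 3.88 L, T = 634 K.
Step 2 (isobaric): W = PΔV = (1385 kPa)(1.84 − 3.88 L) = -2825 J.
W_total = -3697 − 2825 = -6522 J.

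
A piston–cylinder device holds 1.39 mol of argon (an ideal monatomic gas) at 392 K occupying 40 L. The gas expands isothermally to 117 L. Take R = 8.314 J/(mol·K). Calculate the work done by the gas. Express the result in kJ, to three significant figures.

W ≈ 4.86 kJ

Isothermal: W = nRT ln(V₂/V₁).
W = (1.39)(8.314)(392) × ln(117/40)
  = 4530 × 1.073
W_by_gas = 4862 J.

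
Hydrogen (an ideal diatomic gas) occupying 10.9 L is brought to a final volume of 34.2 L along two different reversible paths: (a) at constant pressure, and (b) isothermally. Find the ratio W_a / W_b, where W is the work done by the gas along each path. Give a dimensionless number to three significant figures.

Path (a) isobaric: W = P₁(V₂ − V₁) → W_a/(P₁V₁) = 2.138.
Path (b) isothermal: W = P₁V₁ ln(V₂/V₁) → W_b/(P₁V₁) = 1.143.
W_a / W_b = 2.138 / 1.143 = 1.869.

W_a / W_b ≈ 1.87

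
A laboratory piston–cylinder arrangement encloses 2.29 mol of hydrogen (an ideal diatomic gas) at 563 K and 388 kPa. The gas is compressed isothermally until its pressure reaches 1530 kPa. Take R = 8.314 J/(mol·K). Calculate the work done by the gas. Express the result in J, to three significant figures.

W ≈ -14700 J

Isothermal process: W = nRT ln(V₂/V₁) = nRT ln(P₁/P₂).
W = (2.29)(8.314)(563) × ln(388/1530)
  = 10719 × ln(0.2536) = 10719 × -1.372
W_by_gas = -14707 J.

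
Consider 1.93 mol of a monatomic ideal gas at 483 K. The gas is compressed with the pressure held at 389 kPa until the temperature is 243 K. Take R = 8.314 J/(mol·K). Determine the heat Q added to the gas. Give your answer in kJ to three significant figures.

Isobaric: W = nRΔT = (1.93)(8.314)(-240) = -3851 J.
ΔU = nCᵥΔT with Cᵥ = 3R/2: ΔU = (1.93)(12.47)(-240) = -5777 J.
Q = ΔU + W = -5777 − 3851 = -9628 J.

Q ≈ -9.63 kJ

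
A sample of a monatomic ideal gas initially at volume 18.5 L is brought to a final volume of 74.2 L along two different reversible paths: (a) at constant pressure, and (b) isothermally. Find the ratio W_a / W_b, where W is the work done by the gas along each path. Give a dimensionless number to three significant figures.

Path (a) isobaric: W = P₁(V₂ − V₁) → W_a/(P₁V₁) = 3.011.
Path (b) isothermal: W = P₁V₁ ln(V₂/V₁) → W_b/(P₁V₁) = 1.389.
W_a / W_b = 3.011 / 1.389 = 2.168.

W_a / W_b ≈ 2.17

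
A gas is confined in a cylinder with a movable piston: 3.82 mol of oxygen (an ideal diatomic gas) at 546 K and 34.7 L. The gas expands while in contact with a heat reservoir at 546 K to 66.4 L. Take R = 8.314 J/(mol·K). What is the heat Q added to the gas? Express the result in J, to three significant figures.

Isothermal ⇒ ΔU = 0, so Q = W = nRT ln(V₂/V₁).
Q = (3.82)(8.314)(546) ln(66.4/34.7) = 17341 × 0.649 = 11253 J.

Q ≈ 11300 J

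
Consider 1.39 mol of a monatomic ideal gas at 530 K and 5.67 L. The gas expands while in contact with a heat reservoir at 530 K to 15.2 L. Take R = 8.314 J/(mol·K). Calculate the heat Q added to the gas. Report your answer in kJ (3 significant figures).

Isothermal ⇒ ΔU = 0, so Q = W = nRT ln(V₂/V₁).
Q = (1.39)(8.314)(530) ln(15.2/5.67) = 6125 × 0.9861 = 6040 J.

Q ≈ 6.04 kJ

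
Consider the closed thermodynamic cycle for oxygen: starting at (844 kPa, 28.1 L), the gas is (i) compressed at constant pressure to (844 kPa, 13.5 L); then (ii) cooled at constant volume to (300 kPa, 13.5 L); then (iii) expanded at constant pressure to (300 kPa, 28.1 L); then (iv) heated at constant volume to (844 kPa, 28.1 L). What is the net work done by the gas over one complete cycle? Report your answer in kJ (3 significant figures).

Constant-volume legs do no work.
W(i) = (844)(13.5 − 28.1) = -12322 J; W(iii) = (300)(28.1 − 13.5) = 4380 J.
W_net = -12322 + 4380 = -7942 J (the counter-clockwise enclosed area).

W_net ≈ -7.94 kJ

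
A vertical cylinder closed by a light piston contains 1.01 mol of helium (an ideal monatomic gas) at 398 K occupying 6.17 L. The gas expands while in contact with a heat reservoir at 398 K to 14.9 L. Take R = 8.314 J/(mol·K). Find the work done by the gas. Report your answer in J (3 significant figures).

W ≈ 2950 J

Isothermal: W = nRT ln(V₂/V₁).
W = (1.01)(8.314)(398) × ln(14.9/6.17)
  = 3342 × 0.8817
W_by_gas = 2947 J.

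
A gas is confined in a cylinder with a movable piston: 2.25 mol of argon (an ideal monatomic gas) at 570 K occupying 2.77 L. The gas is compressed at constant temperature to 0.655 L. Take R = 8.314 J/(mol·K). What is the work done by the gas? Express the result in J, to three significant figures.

W ≈ -15400 J

Isothermal: W = nRT ln(V₂/V₁).
W = (2.25)(8.314)(570) × ln(0.655/2.77)
  = 10663 × -1.442
W_by_gas = -15375 J.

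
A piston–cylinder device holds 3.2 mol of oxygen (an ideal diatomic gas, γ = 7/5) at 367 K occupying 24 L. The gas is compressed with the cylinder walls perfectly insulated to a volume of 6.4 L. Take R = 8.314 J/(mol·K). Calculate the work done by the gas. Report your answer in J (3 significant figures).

W ≈ -17000 J

Adiabatic: TV^(γ−1) = const with γ = 7/5.
T₂ = T₁ (V₁/V₂)^(γ−1) = 367 × (24/6.4)^0.4 = 367 × 1.697 = 622.7 K.
W_by = nCᵥ(T₁ − T₂) = (3.2)(20.79)(367 − 622.7) = -17007 J.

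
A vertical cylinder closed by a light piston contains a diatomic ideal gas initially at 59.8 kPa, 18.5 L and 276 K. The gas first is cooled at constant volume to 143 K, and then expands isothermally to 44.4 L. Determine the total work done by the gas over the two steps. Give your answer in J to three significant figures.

W_total ≈ 502 J

Step 1 (isochoric): W = 0 (constant volume).
After step 1: P = 30.98 kPa (V unchanged).
Step 2 (isothermal): W = P₁V₁ ln(V₂/V₁) = (573.2) ln(44.4/18.5) = 501.8 J.
W_total = 0 + 501.8 = 501.8 J.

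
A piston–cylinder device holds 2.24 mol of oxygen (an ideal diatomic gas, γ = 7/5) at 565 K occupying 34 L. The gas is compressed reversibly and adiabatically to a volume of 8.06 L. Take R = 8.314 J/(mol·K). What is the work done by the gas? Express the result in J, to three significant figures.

W ≈ -20500 J

Adiabatic: TV^(γ−1) = const with γ = 7/5.
T₂ = T₁ (V₁/V₂)^(γ−1) = 565 × (34/8.06)^0.4 = 565 × 1.779 = 1005 K.
W_by = nCᵥ(T₁ − T₂) = (2.24)(20.79)(565 − 1005) = -20479 J.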